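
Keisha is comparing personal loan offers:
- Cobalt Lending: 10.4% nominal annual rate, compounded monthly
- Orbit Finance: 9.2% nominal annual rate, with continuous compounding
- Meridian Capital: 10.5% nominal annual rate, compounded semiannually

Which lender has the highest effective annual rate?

Cobalt Lending

Cobalt Lending: (1 + 0.104/12)^12 − 1 = 10.910%
Orbit Finance: e^0.092 − 1 = 9.636%
Meridian Capital: (1 + 0.105/2)^2 − 1 = 10.776%
The highest effective annual rate is Cobalt Lending at 10.910%.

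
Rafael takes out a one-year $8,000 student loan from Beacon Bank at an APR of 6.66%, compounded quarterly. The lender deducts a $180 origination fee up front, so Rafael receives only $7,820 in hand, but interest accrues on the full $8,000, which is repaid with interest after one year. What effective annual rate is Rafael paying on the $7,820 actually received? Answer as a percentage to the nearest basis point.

Amount owed after one year: 8,000 × (1 + 0.0666/4)^4 = 8,000 × 1.068282 = $8,546.25.
Effective rate on net proceeds: 8,546.25 / 7,820 − 1 = 0.092871 = 9.29%.

9.29%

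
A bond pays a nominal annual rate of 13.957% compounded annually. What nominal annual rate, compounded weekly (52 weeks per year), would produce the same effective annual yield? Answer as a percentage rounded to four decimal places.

Compounded annually, EAR = nominal = 0.139570.
Solve (1 + r/52)^52 = 1.139570: r/52 = 1.139570^(1/52) − 1 = 0.002516, so r = 0.130815 = 13.0815%.

13.0815%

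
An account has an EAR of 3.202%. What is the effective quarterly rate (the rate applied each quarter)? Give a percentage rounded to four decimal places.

0.7911%

The per-quarter rate i satisfies (1 + i)^4 = 1 + 0.03202.
i = 1.03202^(1/4) − 1 = 0.0079106 = 0.7911%.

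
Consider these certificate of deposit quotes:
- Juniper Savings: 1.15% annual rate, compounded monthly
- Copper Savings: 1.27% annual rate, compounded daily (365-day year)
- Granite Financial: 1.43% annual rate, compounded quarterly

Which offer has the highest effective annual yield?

Granite Financial

Juniper Savings: (1 + 0.0115/12)^12 − 1 = 1.156%
Copper Savings: (1 + 0.0127/365)^365 − 1 = 1.278%
Granite Financial: (1 + 0.0143/4)^4 − 1 = 1.438%
The highest effective annual rate is Granite Financial at 1.438%.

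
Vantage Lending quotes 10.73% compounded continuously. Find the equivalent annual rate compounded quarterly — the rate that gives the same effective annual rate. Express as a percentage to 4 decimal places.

EAR under continuous compounding: e^0.1073 − 1 = 0.113268.
Solve (1 + r/4)^4 = 1.113268: r/4 = 1.113268^(1/4) − 1 = 0.027188, so r = 0.108752 = 10.8752%.

10.8752%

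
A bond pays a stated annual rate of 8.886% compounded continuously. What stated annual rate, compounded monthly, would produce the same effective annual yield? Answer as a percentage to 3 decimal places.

8.919%

EAR under continuous compounding: e^0.08886 − 1 = 0.092928.
Solve (1 + r/12)^12 = 1.092928: r/12 = 1.092928^(1/12) − 1 = 0.007432, so r = 0.089190 = 8.919%.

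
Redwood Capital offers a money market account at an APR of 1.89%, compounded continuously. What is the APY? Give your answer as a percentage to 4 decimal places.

With continuous compounding, EAR = e^0.0189 − 1.
e^0.0189 = 1.019080, so EAR = 0.019080 = 1.9080%.

1.9080%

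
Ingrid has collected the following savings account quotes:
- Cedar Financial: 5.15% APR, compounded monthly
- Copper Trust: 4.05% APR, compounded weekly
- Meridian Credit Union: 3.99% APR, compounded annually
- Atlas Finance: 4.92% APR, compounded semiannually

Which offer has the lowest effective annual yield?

Cedar Financial: (1 + 0.0515/12)^12 − 1 = 5.273%
Copper Trust: (1 + 0.0405/52)^52 − 1 = 4.131%
Meridian Credit Union: compounded annually, EAR = 3.990%
Atlas Finance: (1 + 0.0492/2)^2 − 1 = 4.981%
The lowest effective annual rate is Meridian Credit Union at 3.990%.

Meridian Credit Union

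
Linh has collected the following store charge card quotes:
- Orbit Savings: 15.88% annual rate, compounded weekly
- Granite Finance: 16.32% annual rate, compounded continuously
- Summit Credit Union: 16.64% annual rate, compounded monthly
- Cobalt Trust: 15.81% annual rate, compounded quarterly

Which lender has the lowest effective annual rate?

Cobalt Trust

Orbit Savings: (1 + 0.1588/52)^52 − 1 = 17.182%
Granite Finance: e^0.1632 − 1 = 17.727%
Summit Credit Union: (1 + 0.1664/12)^12 − 1 = 17.970%
Cobalt Trust: (1 + 0.1581/4)^4 − 1 = 16.772%
The lowest effective annual rate is Cobalt Trust at 16.772%.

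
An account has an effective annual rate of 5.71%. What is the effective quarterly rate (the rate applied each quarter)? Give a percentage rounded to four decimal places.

The per-quarter rate i satisfies (1 + i)^4 = 1 + 0.0571.
i = 1.0571^(1/4) − 1 = 0.0139791 = 1.3979%.

1.3979%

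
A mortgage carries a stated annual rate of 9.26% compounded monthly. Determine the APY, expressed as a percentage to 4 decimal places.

EAR = (1 + 0.0926/12)^12 − 1.
= 1.096633 − 1 = 9.6633%.

9.6633%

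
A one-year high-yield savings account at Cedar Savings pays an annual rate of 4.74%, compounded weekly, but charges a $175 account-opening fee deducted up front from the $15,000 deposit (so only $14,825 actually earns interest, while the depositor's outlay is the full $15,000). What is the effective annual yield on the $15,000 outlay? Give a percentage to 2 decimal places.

3.63%

Value after one year: 14,825 × (1 + 0.0474/52)^52 = 14,825 × 1.048519 = $15,544.29.
Effective yield on the $15,000 outlay: 15,544.29 / 15,000 − 1 = 0.036286 = 3.63%.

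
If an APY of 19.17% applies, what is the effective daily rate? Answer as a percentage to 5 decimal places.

The per-day rate i satisfies (1 + i)^365 = 1 + 0.1917.
i = 1.1917^(1/365) − 1 = 0.0004806 = 0.04806%.

0.04806%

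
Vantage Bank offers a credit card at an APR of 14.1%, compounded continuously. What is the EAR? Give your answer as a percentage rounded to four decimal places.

15.1425%

With continuous compounding, EAR = e^0.141 − 1.
e^0.141 = 1.151425, so EAR = 0.151425 = 15.1425%.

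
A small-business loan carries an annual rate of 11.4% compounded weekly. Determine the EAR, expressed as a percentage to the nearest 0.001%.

12.061%

EAR = (1 + 0.114/52)^52 − 1.
= (1 + 0.002192)^52 − 1 = 1.120612 − 1 = 12.061%.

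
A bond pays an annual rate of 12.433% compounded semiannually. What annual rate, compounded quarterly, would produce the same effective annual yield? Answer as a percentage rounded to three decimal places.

12.246%

EAR = (1 + 0.12433/2)^2 − 1 = 0.128194.
Solve (1 + r/4)^4 = 1.128194: r/4 = 1.128194^(1/4) − 1 = 0.030614, so r = 0.122456 = 12.246%.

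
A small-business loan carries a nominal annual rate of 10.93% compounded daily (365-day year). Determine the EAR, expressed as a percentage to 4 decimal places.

EAR = (1 + 0.1093/365)^365 − 1.
= 1.115479 − 1 = 11.5479%.

11.5479%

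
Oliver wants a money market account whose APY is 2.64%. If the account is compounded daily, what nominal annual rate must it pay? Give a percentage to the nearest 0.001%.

(1 + r/365)^365 − 1 = 0.0264, so 1 + r/365 = 1.0264^(1/365).
r/365 = 0.000071, so r = 0.026058 = 2.606%.

2.606%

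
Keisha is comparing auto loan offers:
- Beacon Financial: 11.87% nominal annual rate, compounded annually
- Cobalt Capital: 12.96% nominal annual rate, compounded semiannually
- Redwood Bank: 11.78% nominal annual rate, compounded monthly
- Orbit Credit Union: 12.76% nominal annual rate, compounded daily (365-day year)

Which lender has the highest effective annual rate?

Orbit Credit Union

Beacon Financial: compounded annually, EAR = 11.870%
Cobalt Capital: (1 + 0.1296/2)^2 − 1 = 13.380%
Redwood Bank: (1 + 0.1178/12)^12 − 1 = 12.437%
Orbit Credit Union: (1 + 0.1276/365)^365 − 1 = 13.607%
The highest effective annual rate is Orbit Credit Union at 13.607%.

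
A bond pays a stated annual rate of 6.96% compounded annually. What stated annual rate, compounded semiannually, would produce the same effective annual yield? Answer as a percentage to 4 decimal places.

6.8429%

Compounded annually, EAR = nominal = 0.069600.
Solve (1 + r/2)^2 = 1.069600: r/2 = 1.069600^(1/2) − 1 = 0.034215, so r = 0.068429 = 6.8429%.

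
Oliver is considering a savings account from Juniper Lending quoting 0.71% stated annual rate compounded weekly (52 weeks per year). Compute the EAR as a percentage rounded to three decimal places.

EAR = (1 + 0.0071/52)^52 − 1.
= 1.007125 − 1 = 0.712%.

0.712%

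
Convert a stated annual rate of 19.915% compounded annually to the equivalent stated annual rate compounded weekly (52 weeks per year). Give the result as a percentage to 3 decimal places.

Compounded annually, EAR = nominal = 0.199150.
Solve (1 + r/52)^52 = 1.199150: r/52 = 1.199150^(1/52) − 1 = 0.003499, so r = 0.181930 = 18.193%.

18.193%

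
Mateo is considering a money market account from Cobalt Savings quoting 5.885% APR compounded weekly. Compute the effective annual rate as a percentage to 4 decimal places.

6.0581%

EAR = (1 + 0.05885/52)^52 − 1.
= (1 + 0.001132)^52 − 1 = 1.060581 − 1 = 6.0581%.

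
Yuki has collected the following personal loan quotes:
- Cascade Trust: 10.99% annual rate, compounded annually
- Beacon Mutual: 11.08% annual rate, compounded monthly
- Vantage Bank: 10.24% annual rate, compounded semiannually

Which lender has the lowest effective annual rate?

Cascade Trust: compounded annually, EAR = 10.990%
Beacon Mutual: (1 + 0.1108/12)^12 − 1 = 11.660%
Vantage Bank: (1 + 0.1024/2)^2 − 1 = 10.502%
The lowest effective annual rate is Vantage Bank at 10.502%.

Vantage Bank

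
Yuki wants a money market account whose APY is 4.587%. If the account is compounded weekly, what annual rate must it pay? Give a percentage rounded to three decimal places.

(1 + r/52)^52 − 1 = 0.04587, so 1 + r/52 = 1.04587^(1/52).
r/52 = 0.000863, so r = 0.044868 = 4.487%.

4.487%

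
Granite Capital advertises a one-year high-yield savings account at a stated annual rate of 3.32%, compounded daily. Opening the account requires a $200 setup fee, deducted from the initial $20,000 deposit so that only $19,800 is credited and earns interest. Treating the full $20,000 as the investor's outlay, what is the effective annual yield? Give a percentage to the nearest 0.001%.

2.342%

Value after one year: 19,800 × (1 + 0.0332/365)^365 = 19,800 × 1.033756 = $20,468.36.
Effective yield on the $20,000 outlay: 20,468.36 / 20,000 − 1 = 0.023418 = 2.342%.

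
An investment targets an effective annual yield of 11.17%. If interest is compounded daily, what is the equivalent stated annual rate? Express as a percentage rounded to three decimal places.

(1 + r/365)^365 − 1 = 0.1117, so 1 + r/365 = 1.1117^(1/365).
r/365 = 0.000290, so r = 0.105906 = 10.591%.

10.591%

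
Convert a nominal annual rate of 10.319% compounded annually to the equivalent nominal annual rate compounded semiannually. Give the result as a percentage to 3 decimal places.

Compounded annually, EAR = nominal = 0.103190.
Solve (1 + r/2)^2 = 1.103190: r/2 = 1.103190^(1/2) − 1 = 0.050329, so r = 0.100657 = 10.066%.

10.066%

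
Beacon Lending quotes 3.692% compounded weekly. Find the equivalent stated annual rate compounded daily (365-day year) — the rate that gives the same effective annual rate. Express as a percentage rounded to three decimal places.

3.691%

EAR = (1 + 0.03692/52)^52 − 1 = 0.037596.
Solve (1 + r/365)^365 = 1.037596: r/365 = 1.037596^(1/365) − 1 = 0.000101, so r = 0.036909 = 3.691%.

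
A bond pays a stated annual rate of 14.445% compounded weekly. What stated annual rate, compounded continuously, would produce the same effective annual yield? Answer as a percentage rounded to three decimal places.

14.425%

EAR = (1 + 0.14445/52)^52 − 1 = 0.155173.
Equivalent continuous rate: r = ln(1 + 0.155173) = 0.144250 = 14.425%.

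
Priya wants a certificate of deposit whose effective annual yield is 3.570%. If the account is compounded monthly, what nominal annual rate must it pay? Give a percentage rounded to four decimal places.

3.5129%

(1 + r/12)^12 − 1 = 0.03570, so 1 + r/12 = 1.03570^(1/12).
r/12 = 0.002927, so r = 0.035129 = 3.5129%.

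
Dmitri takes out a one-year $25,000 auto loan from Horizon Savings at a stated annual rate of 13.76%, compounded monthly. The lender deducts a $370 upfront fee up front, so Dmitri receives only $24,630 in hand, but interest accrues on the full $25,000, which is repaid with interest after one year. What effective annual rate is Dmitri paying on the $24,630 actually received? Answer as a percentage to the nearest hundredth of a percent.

Amount owed after one year: 25,000 × (1 + 0.1376/12)^12 = 25,000 × 1.146618 = $28,665.46.
Effective rate on net proceeds: 28,665.46 / 24,630 − 1 = 0.163843 = 16.38%.

16.38%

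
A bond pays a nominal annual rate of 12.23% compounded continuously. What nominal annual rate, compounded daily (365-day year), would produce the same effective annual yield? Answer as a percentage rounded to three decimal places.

12.232%

EAR under continuous compounding: e^0.1223 − 1 = 0.130093.
Solve (1 + r/365)^365 = 1.130093: r/365 = 1.130093^(1/365) − 1 = 0.000335, so r = 0.122320 = 12.232%.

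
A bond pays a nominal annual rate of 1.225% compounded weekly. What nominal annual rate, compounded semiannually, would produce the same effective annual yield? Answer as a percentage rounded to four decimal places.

1.2286%

EAR = (1 + 0.01225/52)^52 − 1 = 0.012324.
Solve (1 + r/2)^2 = 1.012324: r/2 = 1.012324^(1/2) − 1 = 0.006143, so r = 0.012286 = 1.2286%.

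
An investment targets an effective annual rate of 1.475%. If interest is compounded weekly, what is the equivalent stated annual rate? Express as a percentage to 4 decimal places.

1.4644%

(1 + r/52)^52 − 1 = 0.01475, so 1 + r/52 = 1.01475^(1/52).
r/52 = 0.000282, so r = 0.014644 = 1.4644%.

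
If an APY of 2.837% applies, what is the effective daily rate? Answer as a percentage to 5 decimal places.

0.00766%

The per-day rate i satisfies (1 + i)^365 = 1 + 0.02837.
i = 1.02837^(1/365) − 1 = 0.0000766 = 0.00766%.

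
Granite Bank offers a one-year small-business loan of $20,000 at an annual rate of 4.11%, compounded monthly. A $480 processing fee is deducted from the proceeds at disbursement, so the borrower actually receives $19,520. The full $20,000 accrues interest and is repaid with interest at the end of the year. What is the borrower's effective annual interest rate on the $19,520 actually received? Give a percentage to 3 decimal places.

Amount owed after one year: 20,000 × (1 + 0.0411/12)^12 = 20,000 × 1.041883 = $20,837.66.
Effective rate on net proceeds: 20,837.66 / 19,520 − 1 = 0.067503 = 6.750%.

6.750%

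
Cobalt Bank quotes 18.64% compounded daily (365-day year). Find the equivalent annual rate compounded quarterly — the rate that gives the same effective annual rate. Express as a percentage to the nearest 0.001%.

EAR = (1 + 0.1864/365)^365 − 1 = 0.204847.
Solve (1 + r/4)^4 = 1.204847: r/4 = 1.204847^(1/4) − 1 = 0.047690, so r = 0.190762 = 19.076%.

19.076%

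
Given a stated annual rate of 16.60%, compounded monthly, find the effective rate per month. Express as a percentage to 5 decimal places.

With a nominal annual rate compounded monthly, the periodic rate is the nominal rate divided by 12.
i = 0.1660 / 12 = 0.0138333 = 1.38333%.

1.38333%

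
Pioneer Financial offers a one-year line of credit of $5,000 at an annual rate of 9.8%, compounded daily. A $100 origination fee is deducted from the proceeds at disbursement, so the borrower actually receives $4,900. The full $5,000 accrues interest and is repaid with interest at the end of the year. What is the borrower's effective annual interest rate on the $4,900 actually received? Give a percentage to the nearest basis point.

Amount owed after one year: 5,000 × (1 + 0.098/365)^365 = 5,000 × 1.102948 = $5,514.74.
Effective rate on net proceeds: 5,514.74 / 4,900 − 1 = 0.125457 = 12.55%.

12.55%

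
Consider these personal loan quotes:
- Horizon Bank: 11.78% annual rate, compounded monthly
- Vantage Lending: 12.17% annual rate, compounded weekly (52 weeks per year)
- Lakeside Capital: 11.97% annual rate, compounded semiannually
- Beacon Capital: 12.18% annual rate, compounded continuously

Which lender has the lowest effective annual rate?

Lakeside Capital

Horizon Bank: (1 + 0.1178/12)^12 − 1 = 12.437%
Vantage Lending: (1 + 0.1217/52)^52 − 1 = 12.925%
Lakeside Capital: (1 + 0.1197/2)^2 − 1 = 12.328%
Beacon Capital: e^0.1218 − 1 = 12.953%
The lowest effective annual rate is Lakeside Capital at 12.328%.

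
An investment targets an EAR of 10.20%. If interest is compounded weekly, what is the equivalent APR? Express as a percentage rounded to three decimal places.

(1 + r/52)^52 − 1 = 0.1020, so 1 + r/52 = 1.1020^(1/52).
r/52 = 0.001870, so r = 0.097217 = 9.722%.

9.722%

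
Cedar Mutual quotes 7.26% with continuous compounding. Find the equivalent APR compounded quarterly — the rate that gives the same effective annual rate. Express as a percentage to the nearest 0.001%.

EAR under continuous compounding: e^0.0726 − 1 = 0.075300.
Solve (1 + r/4)^4 = 1.075300: r/4 = 1.075300^(1/4) − 1 = 0.018316, so r = 0.073263 = 7.326%.

7.326%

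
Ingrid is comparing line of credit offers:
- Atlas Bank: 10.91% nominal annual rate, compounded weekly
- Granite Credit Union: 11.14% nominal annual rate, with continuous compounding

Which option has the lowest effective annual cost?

Atlas Bank

Atlas Bank: (1 + 0.1091/52)^52 − 1 = 11.515%
Granite Credit Union: e^0.1114 − 1 = 11.784%
The lowest effective annual rate is Atlas Bank at 11.515%.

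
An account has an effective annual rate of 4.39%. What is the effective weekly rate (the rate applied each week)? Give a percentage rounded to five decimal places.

0.08266%

The per-week rate i satisfies (1 + i)^52 = 1 + 0.0439.
i = 1.0439^(1/52) − 1 = 0.0008266 = 0.08266%.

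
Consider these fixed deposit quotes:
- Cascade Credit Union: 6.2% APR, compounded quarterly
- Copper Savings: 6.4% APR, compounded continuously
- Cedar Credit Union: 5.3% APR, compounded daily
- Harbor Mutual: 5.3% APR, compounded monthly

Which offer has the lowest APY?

Harbor Mutual

Cascade Credit Union: (1 + 0.062/4)^4 − 1 = 6.346%
Copper Savings: e^0.064 − 1 = 6.609%
Cedar Credit Union: (1 + 0.053/365)^365 − 1 = 5.443%
Harbor Mutual: (1 + 0.053/12)^12 − 1 = 5.431%
The lowest effective annual rate is Harbor Mutual at 5.431%.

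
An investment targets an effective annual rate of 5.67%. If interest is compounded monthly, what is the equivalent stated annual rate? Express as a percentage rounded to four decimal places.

(1 + r/12)^12 − 1 = 0.0567, so 1 + r/12 = 1.0567^(1/12).
r/12 = 0.004606, so r = 0.055278 = 5.5278%.

5.5278%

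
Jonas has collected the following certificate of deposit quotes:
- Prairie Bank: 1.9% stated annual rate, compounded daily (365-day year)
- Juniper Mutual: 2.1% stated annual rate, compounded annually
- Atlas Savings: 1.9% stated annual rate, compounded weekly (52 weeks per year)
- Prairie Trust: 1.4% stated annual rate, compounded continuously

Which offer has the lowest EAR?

Prairie Trust

Prairie Bank: (1 + 0.019/365)^365 − 1 = 1.918%
Juniper Mutual: compounded annually, EAR = 2.100%
Atlas Savings: (1 + 0.019/52)^52 − 1 = 1.918%
Prairie Trust: e^0.014 − 1 = 1.410%
The lowest effective annual rate is Prairie Trust at 1.410%.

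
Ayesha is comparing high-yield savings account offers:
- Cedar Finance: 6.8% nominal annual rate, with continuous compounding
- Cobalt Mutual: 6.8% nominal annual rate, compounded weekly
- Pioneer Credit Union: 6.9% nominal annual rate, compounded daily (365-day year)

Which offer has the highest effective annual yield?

Cedar Finance: e^0.068 − 1 = 7.037%
Cobalt Mutual: (1 + 0.068/52)^52 − 1 = 7.032%
Pioneer Credit Union: (1 + 0.069/365)^365 − 1 = 7.143%
The highest effective annual rate is Pioneer Credit Union at 7.143%.

Pioneer Credit Union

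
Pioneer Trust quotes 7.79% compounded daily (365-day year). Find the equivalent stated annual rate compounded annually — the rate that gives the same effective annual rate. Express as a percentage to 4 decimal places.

8.1006%

EAR = (1 + 0.0779/365)^365 − 1 = 0.081006.
Compounded annually, the equivalent nominal rate is the EAR itself: 8.1006%.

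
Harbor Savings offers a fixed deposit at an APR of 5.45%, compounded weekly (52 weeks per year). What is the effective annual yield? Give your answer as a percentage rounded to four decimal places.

5.5982%

EAR = (1 + 0.0545/52)^52 − 1.
= 1.055982 − 1 = 5.5982%.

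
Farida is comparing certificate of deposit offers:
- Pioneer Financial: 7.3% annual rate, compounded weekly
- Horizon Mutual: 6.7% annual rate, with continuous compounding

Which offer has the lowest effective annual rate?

Pioneer Financial: (1 + 0.073/52)^52 − 1 = 7.568%
Horizon Mutual: e^0.067 − 1 = 6.930%
The lowest effective annual rate is Horizon Mutual at 6.930%.

Horizon Mutual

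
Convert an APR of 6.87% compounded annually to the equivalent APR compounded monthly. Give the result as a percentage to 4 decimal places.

6.6627%

Compounded annually, EAR = nominal = 0.068700.
Solve (1 + r/12)^12 = 1.068700: r/12 = 1.068700^(1/12) − 1 = 0.005552, so r = 0.066627 = 6.6627%.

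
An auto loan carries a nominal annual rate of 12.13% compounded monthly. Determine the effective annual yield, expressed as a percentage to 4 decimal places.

EAR = (1 + 0.1213/12)^12 − 1.
= (1 + 0.010108)^12 − 1 = 1.128276 − 1 = 12.8276%.

12.8276%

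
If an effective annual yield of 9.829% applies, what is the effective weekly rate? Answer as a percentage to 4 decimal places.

0.1805%

The per-week rate i satisfies (1 + i)^52 = 1 + 0.09829.
i = 1.09829^(1/52) − 1 = 0.0018046 = 0.1805%.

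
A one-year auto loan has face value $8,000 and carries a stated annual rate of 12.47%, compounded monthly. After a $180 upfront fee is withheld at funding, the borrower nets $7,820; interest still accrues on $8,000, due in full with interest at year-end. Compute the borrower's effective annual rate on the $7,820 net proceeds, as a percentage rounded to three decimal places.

15.814%

Amount owed after one year: 8,000 × (1 + 0.1247/12)^12 = 8,000 × 1.132080 = $9,056.64.
Effective rate on net proceeds: 9,056.64 / 7,820 − 1 = 0.158138 = 15.814%.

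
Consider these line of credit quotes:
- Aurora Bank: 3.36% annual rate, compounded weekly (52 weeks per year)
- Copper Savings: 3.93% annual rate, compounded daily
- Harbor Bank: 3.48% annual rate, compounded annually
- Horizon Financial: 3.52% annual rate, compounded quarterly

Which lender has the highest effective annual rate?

Copper Savings

Aurora Bank: (1 + 0.0336/52)^52 − 1 = 3.416%
Copper Savings: (1 + 0.0393/365)^365 − 1 = 4.008%
Harbor Bank: compounded annually, EAR = 3.480%
Horizon Financial: (1 + 0.0352/4)^4 − 1 = 3.567%
The highest effective annual rate is Copper Savings at 4.008%.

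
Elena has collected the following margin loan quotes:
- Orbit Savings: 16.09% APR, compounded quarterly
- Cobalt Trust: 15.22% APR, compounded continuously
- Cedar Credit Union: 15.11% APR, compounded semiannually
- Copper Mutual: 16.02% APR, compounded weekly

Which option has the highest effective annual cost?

Copper Mutual

Orbit Savings: (1 + 0.1609/4)^4 − 1 = 17.087%
Cobalt Trust: e^0.1522 − 1 = 16.439%
Cedar Credit Union: (1 + 0.1511/2)^2 − 1 = 15.681%
Copper Mutual: (1 + 0.1602/52)^52 − 1 = 17.346%
The highest effective annual rate is Copper Mutual at 17.346%.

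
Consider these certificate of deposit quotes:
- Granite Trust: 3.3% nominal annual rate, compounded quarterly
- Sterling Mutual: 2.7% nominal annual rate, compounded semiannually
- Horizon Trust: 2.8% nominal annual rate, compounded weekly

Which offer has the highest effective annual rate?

Granite Trust: (1 + 0.033/4)^4 − 1 = 3.341%
Sterling Mutual: (1 + 0.027/2)^2 − 1 = 2.718%
Horizon Trust: (1 + 0.028/52)^52 − 1 = 2.839%
The highest effective annual rate is Granite Trust at 3.341%.

Granite Trust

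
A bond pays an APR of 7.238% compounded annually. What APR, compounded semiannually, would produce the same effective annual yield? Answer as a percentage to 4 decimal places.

7.1116%

Compounded annually, EAR = nominal = 0.072380.
Solve (1 + r/2)^2 = 1.072380: r/2 = 1.072380^(1/2) − 1 = 0.035558, so r = 0.071116 = 7.1116%.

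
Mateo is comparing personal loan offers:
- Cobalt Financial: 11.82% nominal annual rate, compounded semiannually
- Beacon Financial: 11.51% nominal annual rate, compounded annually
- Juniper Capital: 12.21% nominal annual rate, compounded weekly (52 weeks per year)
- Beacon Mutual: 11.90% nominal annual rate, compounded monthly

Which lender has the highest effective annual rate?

Cobalt Financial: (1 + 0.1182/2)^2 − 1 = 12.169%
Beacon Financial: compounded annually, EAR = 11.510%
Juniper Capital: (1 + 0.1221/52)^52 − 1 = 12.971%
Beacon Mutual: (1 + 0.1190/12)^12 − 1 = 12.571%
The highest effective annual rate is Juniper Capital at 12.971%.

Juniper Capital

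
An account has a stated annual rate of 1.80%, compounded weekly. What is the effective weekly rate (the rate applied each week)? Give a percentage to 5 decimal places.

0.03462%

With a nominal annual rate compounded weekly, the periodic rate is the nominal rate divided by 52.
i = 0.0180 / 52 = 0.0003462 = 0.03462%.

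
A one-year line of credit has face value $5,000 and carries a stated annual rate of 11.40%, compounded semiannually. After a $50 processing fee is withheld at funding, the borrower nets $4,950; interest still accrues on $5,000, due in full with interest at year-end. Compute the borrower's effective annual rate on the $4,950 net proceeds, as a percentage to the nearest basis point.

Amount owed after one year: 5,000 × (1 + 0.1140/2)^2 = 5,000 × 1.117249 = $5,586.24.
Effective rate on net proceeds: 5,586.24 / 4,950 − 1 = 0.128534 = 12.85%.

12.85%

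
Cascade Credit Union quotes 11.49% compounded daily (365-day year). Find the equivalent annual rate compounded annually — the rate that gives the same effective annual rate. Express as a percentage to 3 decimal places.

EAR = (1 + 0.1149/365)^365 − 1 = 0.121741.
Compounded annually, the equivalent nominal rate is the EAR itself: 12.174%.

12.174%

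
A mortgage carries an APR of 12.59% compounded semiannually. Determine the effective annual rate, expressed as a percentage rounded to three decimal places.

EAR = (1 + 0.1259/2)^2 − 1.
= (1 + 0.062950)^2 − 1 = 1.129863 − 1 = 12.986%.

12.986%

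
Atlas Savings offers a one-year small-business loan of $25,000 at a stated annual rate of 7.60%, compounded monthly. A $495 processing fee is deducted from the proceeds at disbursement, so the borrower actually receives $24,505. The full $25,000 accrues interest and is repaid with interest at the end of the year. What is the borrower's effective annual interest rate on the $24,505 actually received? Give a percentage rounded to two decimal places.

Amount owed after one year: 25,000 × (1 + 0.0760/12)^12 = 25,000 × 1.078704 = $26,967.60.
Effective rate on net proceeds: 26,967.60 / 24,505 − 1 = 0.100494 = 10.05%.

10.05%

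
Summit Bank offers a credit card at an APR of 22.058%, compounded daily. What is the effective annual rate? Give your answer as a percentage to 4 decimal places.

EAR = (1 + 0.22058/365)^365 − 1.
= 1.246717 − 1 = 24.6717%.

24.6717%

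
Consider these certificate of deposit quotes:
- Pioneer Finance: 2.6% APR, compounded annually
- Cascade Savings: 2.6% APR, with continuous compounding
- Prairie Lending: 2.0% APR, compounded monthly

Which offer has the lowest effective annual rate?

Pioneer Finance: compounded annually, EAR = 2.600%
Cascade Savings: e^0.026 − 1 = 2.634%
Prairie Lending: (1 + 0.020/12)^12 − 1 = 2.018%
The lowest effective annual rate is Prairie Lending at 2.018%.

Prairie Lending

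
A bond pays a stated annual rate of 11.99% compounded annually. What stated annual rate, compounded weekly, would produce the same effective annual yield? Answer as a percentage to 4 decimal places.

Compounded annually, EAR = nominal = 0.119900.
Solve (1 + r/52)^52 = 1.119900: r/52 = 1.119900^(1/52) − 1 = 0.002180, so r = 0.113363 = 11.3363%.

11.3363%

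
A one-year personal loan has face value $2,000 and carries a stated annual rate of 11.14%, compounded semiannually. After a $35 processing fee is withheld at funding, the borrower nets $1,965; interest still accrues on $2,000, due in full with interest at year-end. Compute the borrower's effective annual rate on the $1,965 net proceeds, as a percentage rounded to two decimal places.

13.44%

Amount owed after one year: 2,000 × (1 + 0.1114/2)^2 = 2,000 × 1.114502 = $2,229.00.
Effective rate on net proceeds: 2,229.00 / 1,965 − 1 = 0.134354 = 13.44%.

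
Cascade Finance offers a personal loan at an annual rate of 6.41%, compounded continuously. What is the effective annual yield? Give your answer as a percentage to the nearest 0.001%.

6.620%

With continuous compounding, EAR = e^0.0641 − 1.
e^0.0641 = 1.066199, so EAR = 0.066199 = 6.620%.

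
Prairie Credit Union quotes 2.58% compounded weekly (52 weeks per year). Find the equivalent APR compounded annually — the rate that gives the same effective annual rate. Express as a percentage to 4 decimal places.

2.6129%

EAR = (1 + 0.0258/52)^52 − 1 = 0.026129.
Compounded annually, the equivalent nominal rate is the EAR itself: 2.6129%.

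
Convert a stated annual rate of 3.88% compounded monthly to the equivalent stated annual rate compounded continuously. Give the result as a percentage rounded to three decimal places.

EAR = (1 + 0.0388/12)^12 − 1 = 0.039497.
Equivalent continuous rate: r = ln(1 + 0.039497) = 0.038737 = 3.874%.

3.874%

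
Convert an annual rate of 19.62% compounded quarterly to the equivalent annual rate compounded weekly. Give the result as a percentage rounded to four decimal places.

19.1893%

EAR = (1 + 0.1962/4)^4 − 1 = 0.211113.
Solve (1 + r/52)^52 = 1.211113: r/52 = 1.211113^(1/52) − 1 = 0.003690, so r = 0.191893 = 19.1893%.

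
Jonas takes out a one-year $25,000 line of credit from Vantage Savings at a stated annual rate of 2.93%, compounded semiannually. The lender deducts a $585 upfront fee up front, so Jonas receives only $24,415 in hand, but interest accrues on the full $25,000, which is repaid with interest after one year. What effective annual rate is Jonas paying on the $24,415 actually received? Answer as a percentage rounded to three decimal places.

Amount owed after one year: 25,000 × (1 + 0.0293/2)^2 = 25,000 × 1.029515 = $25,737.87.
Effective rate on net proceeds: 25,737.87 / 24,415 − 1 = 0.054182 = 5.418%.

5.418%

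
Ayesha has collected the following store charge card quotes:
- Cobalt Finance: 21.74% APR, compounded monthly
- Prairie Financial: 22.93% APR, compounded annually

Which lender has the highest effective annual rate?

Cobalt Finance

Cobalt Finance: (1 + 0.2174/12)^12 − 1 = 24.043%
Prairie Financial: compounded annually, EAR = 22.930%
The highest effective annual rate is Cobalt Finance at 24.043%.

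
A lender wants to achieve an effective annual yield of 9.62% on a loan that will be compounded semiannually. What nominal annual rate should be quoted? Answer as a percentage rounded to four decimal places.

9.3991%

(1 + r/2)^2 − 1 = 0.0962, so 1 + r/2 = 1.0962^(1/2).
r/2 = 0.046996, so r = 0.093991 = 9.3991%.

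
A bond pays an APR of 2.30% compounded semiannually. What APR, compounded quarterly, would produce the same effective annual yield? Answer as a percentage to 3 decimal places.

2.293%

EAR = (1 + 0.0230/2)^2 − 1 = 0.023132.
Solve (1 + r/4)^4 = 1.023132: r/4 = 1.023132^(1/4) − 1 = 0.005734, so r = 0.022934 = 2.293%.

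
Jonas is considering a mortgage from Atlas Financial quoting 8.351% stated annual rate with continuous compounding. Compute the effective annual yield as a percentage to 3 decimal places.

8.710%

With continuous compounding, EAR = e^0.08351 − 1.
e^0.08351 = 1.087096, so EAR = 0.087096 = 8.710%.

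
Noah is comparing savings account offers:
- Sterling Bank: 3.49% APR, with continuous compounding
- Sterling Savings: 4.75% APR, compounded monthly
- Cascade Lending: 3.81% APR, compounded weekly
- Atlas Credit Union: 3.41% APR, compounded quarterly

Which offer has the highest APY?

Sterling Savings

Sterling Bank: e^0.0349 − 1 = 3.552%
Sterling Savings: (1 + 0.0475/12)^12 − 1 = 4.855%
Cascade Lending: (1 + 0.0381/52)^52 − 1 = 3.882%
Atlas Credit Union: (1 + 0.0341/4)^4 − 1 = 3.454%
The highest effective annual rate is Sterling Savings at 4.855%.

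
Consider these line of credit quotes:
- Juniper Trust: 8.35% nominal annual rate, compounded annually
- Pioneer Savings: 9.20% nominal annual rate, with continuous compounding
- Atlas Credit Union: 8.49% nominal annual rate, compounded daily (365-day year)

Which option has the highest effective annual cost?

Juniper Trust: compounded annually, EAR = 8.350%
Pioneer Savings: e^0.0920 − 1 = 9.636%
Atlas Credit Union: (1 + 0.0849/365)^365 − 1 = 8.860%
The highest effective annual rate is Pioneer Savings at 9.636%.

Pioneer Savings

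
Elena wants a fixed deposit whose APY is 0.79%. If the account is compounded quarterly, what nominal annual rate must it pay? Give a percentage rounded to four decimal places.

(1 + r/4)^4 − 1 = 0.0079, so 1 + r/4 = 1.0079^(1/4).
r/4 = 0.001969, so r = 0.007877 = 0.7877%.

0.7877%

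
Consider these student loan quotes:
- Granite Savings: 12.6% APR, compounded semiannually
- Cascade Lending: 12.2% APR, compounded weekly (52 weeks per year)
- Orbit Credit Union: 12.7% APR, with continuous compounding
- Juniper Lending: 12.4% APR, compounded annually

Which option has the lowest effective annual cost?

Juniper Lending

Granite Savings: (1 + 0.126/2)^2 − 1 = 12.997%
Cascade Lending: (1 + 0.122/52)^52 − 1 = 12.959%
Orbit Credit Union: e^0.127 − 1 = 13.542%
Juniper Lending: compounded annually, EAR = 12.400%
The lowest effective annual rate is Juniper Lending at 12.400%.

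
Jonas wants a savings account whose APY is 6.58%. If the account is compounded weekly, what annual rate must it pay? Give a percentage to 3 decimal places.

(1 + r/52)^52 − 1 = 0.0658, so 1 + r/52 = 1.0658^(1/52).
r/52 = 0.001226, so r = 0.063765 = 6.376%.

6.376%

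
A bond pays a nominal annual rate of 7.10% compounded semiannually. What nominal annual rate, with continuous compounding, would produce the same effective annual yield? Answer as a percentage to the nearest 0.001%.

EAR = (1 + 0.0710/2)^2 − 1 = 0.072260.
Equivalent continuous rate: r = ln(1 + 0.072260) = 0.069769 = 6.977%.

6.977%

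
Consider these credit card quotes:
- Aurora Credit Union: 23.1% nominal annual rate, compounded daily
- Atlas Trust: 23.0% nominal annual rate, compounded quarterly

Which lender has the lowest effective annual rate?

Aurora Credit Union: (1 + 0.231/365)^365 − 1 = 25.977%
Atlas Trust: (1 + 0.230/4)^4 − 1 = 25.061%
The lowest effective annual rate is Atlas Trust at 25.061%.

Atlas Trust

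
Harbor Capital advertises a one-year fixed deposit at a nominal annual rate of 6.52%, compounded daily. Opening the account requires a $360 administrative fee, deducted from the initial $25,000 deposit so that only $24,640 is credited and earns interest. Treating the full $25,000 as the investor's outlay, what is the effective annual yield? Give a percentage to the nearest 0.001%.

Value after one year: 24,640 × (1 + 0.0652/365)^365 = 24,640 × 1.067366 = $26,299.90.
Effective yield on the $25,000 outlay: 26,299.90 / 25,000 − 1 = 0.051996 = 5.200%.

5.200%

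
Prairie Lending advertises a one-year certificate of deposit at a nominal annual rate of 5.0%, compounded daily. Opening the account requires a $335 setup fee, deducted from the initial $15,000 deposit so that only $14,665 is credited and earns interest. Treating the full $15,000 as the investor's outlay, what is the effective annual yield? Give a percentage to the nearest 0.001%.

2.779%

Value after one year: 14,665 × (1 + 0.050/365)^365 = 14,665 × 1.051267 = $15,416.84.
Effective yield on the $15,000 outlay: 15,416.84 / 15,000 − 1 = 0.027789 = 2.779%.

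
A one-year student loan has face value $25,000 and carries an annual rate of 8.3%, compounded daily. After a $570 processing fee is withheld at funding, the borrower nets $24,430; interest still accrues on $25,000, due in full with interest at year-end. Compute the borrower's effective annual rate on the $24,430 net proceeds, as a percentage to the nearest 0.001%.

11.188%

Amount owed after one year: 25,000 × (1 + 0.083/365)^365 = 25,000 × 1.086532 = $27,163.29.
Effective rate on net proceeds: 27,163.29 / 24,430 − 1 = 0.111882 = 11.188%.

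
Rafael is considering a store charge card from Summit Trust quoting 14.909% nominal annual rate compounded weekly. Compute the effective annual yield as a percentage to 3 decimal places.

EAR = (1 + 0.14909/52)^52 − 1.
= 1.160530 − 1 = 16.053%.

16.053%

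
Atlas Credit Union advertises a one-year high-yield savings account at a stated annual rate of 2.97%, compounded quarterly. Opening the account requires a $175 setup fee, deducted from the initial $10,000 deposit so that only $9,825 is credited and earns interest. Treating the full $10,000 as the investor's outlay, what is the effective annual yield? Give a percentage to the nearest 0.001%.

1.201%

Value after one year: 9,825 × (1 + 0.0297/4)^4 = 9,825 × 1.030032 = $10,120.07.
Effective yield on the $10,000 outlay: 10,120.07 / 10,000 − 1 = 0.012007 = 1.201%.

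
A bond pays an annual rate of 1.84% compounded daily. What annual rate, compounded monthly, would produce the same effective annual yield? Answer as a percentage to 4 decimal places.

EAR = (1 + 0.0184/365)^365 − 1 = 0.018570.
Solve (1 + r/12)^12 = 1.018570: r/12 = 1.018570^(1/12) − 1 = 0.001534, so r = 0.018414 = 1.8414%.

1.8414%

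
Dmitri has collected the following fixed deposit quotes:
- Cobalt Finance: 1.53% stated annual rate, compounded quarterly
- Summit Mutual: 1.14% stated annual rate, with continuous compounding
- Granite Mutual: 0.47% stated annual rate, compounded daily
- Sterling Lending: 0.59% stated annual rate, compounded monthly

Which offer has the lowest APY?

Cobalt Finance: (1 + 0.0153/4)^4 − 1 = 1.539%
Summit Mutual: e^0.0114 − 1 = 1.147%
Granite Mutual: (1 + 0.0047/365)^365 − 1 = 0.471%
Sterling Lending: (1 + 0.0059/12)^12 − 1 = 0.592%
The lowest effective annual rate is Granite Mutual at 0.471%.

Granite Mutual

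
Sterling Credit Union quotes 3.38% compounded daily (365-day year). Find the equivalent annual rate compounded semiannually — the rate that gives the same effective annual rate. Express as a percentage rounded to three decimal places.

3.409%

EAR = (1 + 0.0338/365)^365 − 1 = 0.034376.
Solve (1 + r/2)^2 = 1.034376: r/2 = 1.034376^(1/2) − 1 = 0.017043, so r = 0.034086 = 3.409%.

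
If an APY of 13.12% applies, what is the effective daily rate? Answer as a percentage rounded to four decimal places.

The per-day rate i satisfies (1 + i)^365 = 1 + 0.1312.
i = 1.1312^(1/365) − 1 = 0.0003378 = 0.0338%.

0.0338%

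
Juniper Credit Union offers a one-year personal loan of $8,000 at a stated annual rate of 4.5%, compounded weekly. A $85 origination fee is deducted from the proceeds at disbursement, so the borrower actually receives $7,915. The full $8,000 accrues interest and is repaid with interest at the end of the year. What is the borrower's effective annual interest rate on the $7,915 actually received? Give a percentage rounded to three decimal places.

5.724%

Amount owed after one year: 8,000 × (1 + 0.045/52)^52 = 8,000 × 1.046008 = $8,368.06.
Effective rate on net proceeds: 8,368.06 / 7,915 − 1 = 0.057241 = 5.724%.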